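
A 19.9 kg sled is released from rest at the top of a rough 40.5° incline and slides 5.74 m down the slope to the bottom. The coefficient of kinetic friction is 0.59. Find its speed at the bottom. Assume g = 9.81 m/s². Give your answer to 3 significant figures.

v = 4.76 m/s

Energy: mgh = ½mv² + W_f, with h = L sinθ and W_f = μ_k (mg cosθ) L
mgh = mgL sinθ = (19.9)(9.81)(5.74)sin40.5° = 727.74 J
W_f = μ_k mg cosθ · L = (0.59)(19.9)(9.81)cos40.5°·5.74 = 502.7 J
½mv² = 727.74 − 502.7 = 225.02 J
v = √(2 × 225.02/19.9) = 4.756 m/s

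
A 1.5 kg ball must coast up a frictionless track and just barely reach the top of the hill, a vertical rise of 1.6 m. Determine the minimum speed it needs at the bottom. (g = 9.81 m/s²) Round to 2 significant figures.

v = 5.6 m/s

At the top it is momentarily at rest, so all KE converts to PE: ½mv² = mgh
v = √(2gh) = √(2 × 9.81 × 1.6) = 5.603 m/s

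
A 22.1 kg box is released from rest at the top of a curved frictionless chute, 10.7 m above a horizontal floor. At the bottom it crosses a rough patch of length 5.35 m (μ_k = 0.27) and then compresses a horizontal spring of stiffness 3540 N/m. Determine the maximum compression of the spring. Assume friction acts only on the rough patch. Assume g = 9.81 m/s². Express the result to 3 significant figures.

x = 1.06 m

Initial energy: E₁ = mgh = (22.1)(9.81)(10.7) = 2319.8 J
Friction removes W_f = μ_k mg d = (0.27)(22.1)(9.81)(5.35) = 313.2 J
Energy reaching the spring: E = 2319.8 − 313.2 = 2006.6 J
At max compression ½kx² = E ⇒ x = √(2E/k) = √(2 × 2006.6/3540) = 1.065 m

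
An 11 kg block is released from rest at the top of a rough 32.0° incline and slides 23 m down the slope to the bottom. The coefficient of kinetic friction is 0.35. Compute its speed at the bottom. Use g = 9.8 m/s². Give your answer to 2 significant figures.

v = 10 m/s

Work–energy: mg(L sinθ) − μ_k(mg cosθ)L = ½mv²
mgh = mgL sinθ = (11)(9.8)(23)sin32.0° = 1313.9 J
W_f = μ_k mg cosθ · L = (0.35)(11)(9.8)cos32.0°·23 = 735.9 J
½mv² = 1313.9 − 735.9 = 577.95 J
v = √(2 × 577.95/11) = 10.25 m/s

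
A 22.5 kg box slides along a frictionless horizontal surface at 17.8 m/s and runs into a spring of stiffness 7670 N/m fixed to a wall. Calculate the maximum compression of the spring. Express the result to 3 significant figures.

At max compression the box is momentarily at rest: ½mv² = ½kx²
x = v√(m/k) = 17.8 × √(22.5/7670) = 0.9641 m

x = 0.964 m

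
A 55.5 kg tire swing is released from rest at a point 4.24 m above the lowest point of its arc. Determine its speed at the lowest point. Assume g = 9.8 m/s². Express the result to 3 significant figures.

v = 9.12 m/s

Energy conservation between the two points: mgh = ½mv²
v = √(2gh) = √(2 × 9.8 × 4.24) = √83.104 = 9.116 m/s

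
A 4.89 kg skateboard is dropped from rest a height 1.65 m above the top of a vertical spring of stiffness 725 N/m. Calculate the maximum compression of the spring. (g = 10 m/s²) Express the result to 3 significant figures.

x = 0.544 m

Measuring PE from the top of the relaxed spring, at max compression the skateboard has dropped H + x with zero KE, so:
mg(H + x) = ½kx²
½(725)x² − (4.89)(10)x − (4.89)(10)(1.65) = 0
362.5x² − 48.90x − 80.68 = 0
x = [48.90 + √(2391 + 116993)]/(2 × 362.5) = 0.5440 m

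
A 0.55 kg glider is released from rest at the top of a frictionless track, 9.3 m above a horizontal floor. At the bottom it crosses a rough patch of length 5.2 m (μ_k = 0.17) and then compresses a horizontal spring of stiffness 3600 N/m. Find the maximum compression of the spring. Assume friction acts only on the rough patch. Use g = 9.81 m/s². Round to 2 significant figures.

Initial energy: E₁ = mgh = (0.55)(9.81)(9.3) = 50.178 J
Friction removes W_f = μ_k mg d = (0.17)(0.55)(9.81)(5.2) = 4.770 J
Energy reaching the spring: E = 50.178 − 4.770 = 45.409 J
At max compression ½kx² = E ⇒ x = √(2E/k) = √(2 × 45.409/3600) = 0.1588 m

x = 0.16 m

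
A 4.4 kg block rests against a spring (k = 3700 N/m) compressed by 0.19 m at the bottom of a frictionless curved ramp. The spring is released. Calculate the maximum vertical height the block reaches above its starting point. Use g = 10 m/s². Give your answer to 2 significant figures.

Energy conservation from release to the highest point: ½kx² = mgh
h = kx²/(2mg) = (3700)(0.19)²/(2 × 4.4 × 10) = 1.518 m

h = 1.5 m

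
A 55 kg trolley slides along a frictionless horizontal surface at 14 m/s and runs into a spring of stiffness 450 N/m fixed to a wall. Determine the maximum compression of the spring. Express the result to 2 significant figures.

Conservation of energy between contact and max compression: ½mv² = ½kx²
x = v√(m/k) = 14 × √(55/450) = 4.894 m

x = 4.9 m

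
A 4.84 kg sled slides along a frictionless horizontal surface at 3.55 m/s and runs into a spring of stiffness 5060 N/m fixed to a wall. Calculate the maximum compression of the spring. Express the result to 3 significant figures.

x = 0.110 m

Conservation of energy between contact and max compression: ½mv² = ½kx²
x = v√(m/k) = 3.55 × √(4.84/5060) = 0.1098 m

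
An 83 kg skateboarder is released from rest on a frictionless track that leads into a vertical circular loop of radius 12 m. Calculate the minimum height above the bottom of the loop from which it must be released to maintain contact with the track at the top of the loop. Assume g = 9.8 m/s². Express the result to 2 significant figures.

h = 30 m

At the top, for minimum speed gravity alone supplies the centripetal force: mg = mv_top²/r ⇒ v_top² = gr = 117.6 m²/s²
Energy conservation from release height h to the top (height 2r): mgh = ½mv_top² + mg(2r)
h = v_top²/(2g) + 2r = r/2 + 2r = 5r/2 = 30.00 m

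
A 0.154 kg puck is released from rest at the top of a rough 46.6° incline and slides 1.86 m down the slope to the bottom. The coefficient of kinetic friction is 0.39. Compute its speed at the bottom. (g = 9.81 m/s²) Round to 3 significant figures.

v = 4.09 m/s

Work–energy: mg(L sinθ) − μ_k(mg cosθ)L = ½mv²
mgh = mgL sinθ = (0.154)(9.81)(1.86)sin46.6° = 2.0417 J
W_f = μ_k mg cosθ · L = (0.39)(0.154)(9.81)cos46.6°·1.86 = 0.7530 J
½mv² = 2.0417 − 0.7530 = 1.2887 J
v = √(2 × 1.2887/0.154) = 4.091 m/s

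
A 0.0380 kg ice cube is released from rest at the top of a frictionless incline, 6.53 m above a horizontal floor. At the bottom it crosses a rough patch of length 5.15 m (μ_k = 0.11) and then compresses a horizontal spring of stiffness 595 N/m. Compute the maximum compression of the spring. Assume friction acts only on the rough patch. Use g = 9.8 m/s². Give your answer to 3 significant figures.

x = 0.0864 m

Initial energy: E₁ = mgh = (0.0380)(9.8)(6.53) = 2.4318 J
Friction removes W_f = μ_k mg d = (0.11)(0.0380)(9.8)(5.15) = 0.2110 J
Energy reaching the spring: E = 2.4318 − 0.2110 = 2.2208 J
At max compression ½kx² = E ⇒ x = √(2E/k) = √(2 × 2.2208/595) = 0.08640 m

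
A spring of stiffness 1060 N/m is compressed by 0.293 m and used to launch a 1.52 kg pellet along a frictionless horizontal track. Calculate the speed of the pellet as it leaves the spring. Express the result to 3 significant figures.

v = 7.74 m/s

Spring PE converts entirely to kinetic energy: ½kx² = ½mv²
v = x√(k/m) = 0.293 × √(1060/1.52) = 7.737 m/s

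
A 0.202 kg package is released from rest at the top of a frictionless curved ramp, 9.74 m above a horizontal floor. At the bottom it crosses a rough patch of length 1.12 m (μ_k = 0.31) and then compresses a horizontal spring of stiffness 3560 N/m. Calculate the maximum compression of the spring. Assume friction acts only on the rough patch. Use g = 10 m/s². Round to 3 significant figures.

Initial energy: E₁ = mgh = (0.202)(10)(9.74) = 19.675 J
Friction removes W_f = μ_k mg d = (0.31)(0.202)(10)(1.12) = 0.7013 J
Energy reaching the spring: E = 19.675 − 0.7013 = 18.973 J
At max compression ½kx² = E ⇒ x = √(2E/k) = √(2 × 18.973/3560) = 0.1032 m

x = 0.103 m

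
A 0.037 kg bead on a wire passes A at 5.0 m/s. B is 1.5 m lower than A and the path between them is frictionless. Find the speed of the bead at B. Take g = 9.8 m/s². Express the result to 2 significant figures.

Mechanical energy is conserved (no friction): ½mv₀² + mgh = ½mv²
v² = v₀² + 2gh = (5.0)² + 2(9.8)(1.5) = 54.400
v = √54.400 = 7.376 m/s

v = 7.4 m/s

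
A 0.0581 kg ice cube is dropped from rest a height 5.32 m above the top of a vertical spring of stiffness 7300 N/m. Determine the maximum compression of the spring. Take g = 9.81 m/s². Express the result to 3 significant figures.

Measuring PE from the top of the relaxed spring, at max compression the cube has dropped H + x with zero KE, so:
mg(H + x) = ½kx²
½(7300)x² − (0.0581)(9.81)x − (0.0581)(9.81)(5.32) = 0
3650x² − 0.5700x − 3.032 = 0
x = [0.5700 + √(0.3249 + 44270)]/(2 × 3650) = 0.02890 m

x = 0.0289 m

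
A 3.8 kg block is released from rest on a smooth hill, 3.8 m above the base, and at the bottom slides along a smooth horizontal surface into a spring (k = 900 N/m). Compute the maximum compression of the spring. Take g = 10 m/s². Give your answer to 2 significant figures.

x = 0.57 m

Gravitational PE at the top equals spring PE at max compression: mgh = ½kx²
x = √(2mgh/k) = √(2 × 3.8 × 10 × 3.8 / 900) = 0.5665 m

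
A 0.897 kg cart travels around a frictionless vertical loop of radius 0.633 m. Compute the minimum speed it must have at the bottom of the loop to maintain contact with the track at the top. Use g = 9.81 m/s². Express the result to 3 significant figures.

v = 5.57 m/s

At the top: mg = mv_top²/r ⇒ v_top² = gr = 6.210 m²/s²
Energy from bottom to top (height 2r): ½mv_bot² = ½mv_top² + mg(2r)
v_bot² = gr + 4gr = 5gr = 31.05
v_bot = √(5gr) = 5.572 m/s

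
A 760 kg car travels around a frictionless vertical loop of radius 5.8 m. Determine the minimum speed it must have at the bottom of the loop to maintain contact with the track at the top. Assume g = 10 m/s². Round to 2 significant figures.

v = 17 m/s

At the top: mg = mv_top²/r ⇒ v_top² = gr = 58.00 m²/s²
Energy from bottom to top (height 2r): ½mv_bot² = ½mv_top² + mg(2r)
v_bot² = gr + 4gr = 5gr = 290.0
v_bot = √(5gr) = 17.03 m/s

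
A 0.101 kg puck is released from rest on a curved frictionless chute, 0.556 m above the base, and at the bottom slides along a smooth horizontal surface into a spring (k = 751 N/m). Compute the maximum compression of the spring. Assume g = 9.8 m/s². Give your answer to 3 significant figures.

x = 0.0383 m

Gravitational PE at the top equals spring PE at max compression: mgh = ½kx²
x = √(2mgh/k) = √(2 × 0.101 × 9.8 × 0.556 / 751) = 0.03828 m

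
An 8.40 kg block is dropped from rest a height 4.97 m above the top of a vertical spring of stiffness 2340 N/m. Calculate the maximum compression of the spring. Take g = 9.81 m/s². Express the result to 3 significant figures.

Take the reference level at the top of the uncompressed spring. At max compression the block has fallen H + x and is momentarily at rest:
mg(H + x) = ½kx²
½(2340)x² − (8.40)(9.81)x − (8.40)(9.81)(4.97) = 0
1170x² − 82.40x − 409.5 = 0
x = [82.40 + √(6790 + 1.9167e+06)]/(2 × 1170) = 0.6279 m

x = 0.628 m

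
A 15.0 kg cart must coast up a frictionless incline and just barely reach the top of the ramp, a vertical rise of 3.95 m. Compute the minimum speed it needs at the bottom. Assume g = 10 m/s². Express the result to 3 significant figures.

At the top it is momentarily at rest, so all KE converts to PE: ½mv² = mgh
v = √(2gh) = √(2 × 10 × 3.95) = 8.888 m/s

v = 8.89 m/s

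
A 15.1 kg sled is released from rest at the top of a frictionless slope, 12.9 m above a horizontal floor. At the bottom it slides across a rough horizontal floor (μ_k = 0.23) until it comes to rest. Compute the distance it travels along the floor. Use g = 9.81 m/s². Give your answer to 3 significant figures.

Energy bookkeeping (friction removes W_f = μ_k N d):
At rest all PE has been dissipated by friction: mgh = μ_k m g d
d = h/μ_k = 12.9/0.23 = 56.09 m

d = 56.1 m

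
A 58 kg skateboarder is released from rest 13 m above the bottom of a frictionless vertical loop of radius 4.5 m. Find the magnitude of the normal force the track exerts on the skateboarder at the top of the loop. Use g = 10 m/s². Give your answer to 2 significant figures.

Energy from release to top (height 2r): mgh = ½mv_top² + mg(2r)
v_top² = 2g(h − 2r) = 2(10)(13 − 9.000) = 80.000 m²/s²
At the top, both N and weight point toward the centre: N + mg = mv_top²/r
N = m(v_top²/r − g) = 58(80.000/4.5 − 10) = 451.1 N

N = 450 N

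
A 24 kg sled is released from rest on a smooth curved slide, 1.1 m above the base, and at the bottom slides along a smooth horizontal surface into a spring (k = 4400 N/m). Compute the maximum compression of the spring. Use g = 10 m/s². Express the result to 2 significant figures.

Energy conservation (no friction) from release to max compression: mgh = ½kx²
x = √(2mgh/k) = √(2 × 24 × 10 × 1.1 / 4400) = 0.3464 m

x = 0.35 m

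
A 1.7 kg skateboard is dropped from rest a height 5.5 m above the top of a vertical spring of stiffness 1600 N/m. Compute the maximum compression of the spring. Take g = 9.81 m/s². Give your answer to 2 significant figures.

Measuring PE from the top of the relaxed spring, at max compression the skateboard has dropped H + x with zero KE, so:
mg(H + x) = ½kx²
½(1600)x² − (1.7)(9.81)x − (1.7)(9.81)(5.5) = 0
800.0x² − 16.68x − 91.72 = 0
x = [16.68 + √(278.1 + 293515)]/(2 × 800.0) = 0.3492 m

x = 0.35 m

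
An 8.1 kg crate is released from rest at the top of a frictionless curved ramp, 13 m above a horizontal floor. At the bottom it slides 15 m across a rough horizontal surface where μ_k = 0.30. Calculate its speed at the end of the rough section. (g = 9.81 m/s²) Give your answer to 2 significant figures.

v = 13 m/s

Energy at the top = energy at the end + work done against friction:
mgh = ½mv² + μ_k m g d
W_f = μ_k mg d = (0.30)(8.1)(9.81)(15) = 357.6 J
½mv² = mgh − W_f = 1033.0 − 357.6 = 675.42 J
v = √(2 × 675.42/8.1) = 12.91 m/s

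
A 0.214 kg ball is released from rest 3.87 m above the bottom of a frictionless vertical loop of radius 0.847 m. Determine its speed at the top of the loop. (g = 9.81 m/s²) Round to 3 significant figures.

Energy conservation: mgh = ½mv_top² + mg(2r)
v_top² = 2g(h − 2r) = 2(9.81)(3.87 − 1.694) = 42.69
v_top = 6.534 m/s

v = 6.53 m/s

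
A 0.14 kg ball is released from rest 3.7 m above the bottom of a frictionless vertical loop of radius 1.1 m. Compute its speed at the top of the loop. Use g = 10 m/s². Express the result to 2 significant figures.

v = 5.5 m/s

Energy conservation: mgh = ½mv_top² + mg(2r)
v_top² = 2g(h − 2r) = 2(10)(3.7 − 2.200) = 30.00
v_top = 5.477 m/s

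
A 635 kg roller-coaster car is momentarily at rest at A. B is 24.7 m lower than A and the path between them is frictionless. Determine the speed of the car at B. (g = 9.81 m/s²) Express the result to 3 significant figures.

Energy conservation between the two points: mgh = ½mv²
The mass cancels from both sides.
v = √(2gh) = √(2 × 9.81 × 24.7) = √484.61 = 22.01 m/s

v = 22.0 m/s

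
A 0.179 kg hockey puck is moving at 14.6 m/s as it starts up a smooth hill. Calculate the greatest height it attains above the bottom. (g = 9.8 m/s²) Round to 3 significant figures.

h = 10.9 m

Setting KE at the bottom equal to PE gained: ½mv² = mgh
h = v²/(2g) = 14.6²/(2 × 9.8) = 10.88 m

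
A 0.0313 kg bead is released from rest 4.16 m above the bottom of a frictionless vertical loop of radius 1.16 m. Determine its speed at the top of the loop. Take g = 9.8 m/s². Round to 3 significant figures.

Energy conservation: mgh = ½mv_top² + mg(2r)
v_top² = 2g(h − 2r) = 2(9.8)(4.16 − 2.320) = 36.06
v_top = 6.005 m/s

v = 6.01 m/s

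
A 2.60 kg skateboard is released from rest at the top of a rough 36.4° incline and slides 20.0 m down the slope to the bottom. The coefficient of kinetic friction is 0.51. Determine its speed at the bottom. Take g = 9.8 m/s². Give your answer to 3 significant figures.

v = 8.47 m/s

Work–energy: mg(L sinθ) − μ_k(mg cosθ)L = ½mv²
mgh = mgL sinθ = (2.60)(9.8)(20.0)sin36.4° = 302.41 J
W_f = μ_k mg cosθ · L = (0.51)(2.60)(9.8)cos36.4°·20.0 = 209.2 J
½mv² = 302.41 − 209.2 = 93.218 J
v = √(2 × 93.218/2.60) = 8.468 m/s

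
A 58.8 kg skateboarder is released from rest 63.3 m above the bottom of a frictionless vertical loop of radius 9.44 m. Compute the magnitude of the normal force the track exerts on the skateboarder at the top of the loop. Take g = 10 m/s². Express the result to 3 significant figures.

Energy from release to top (height 2r): mgh = ½mv_top² + mg(2r)
v_top² = 2g(h − 2r) = 2(10)(63.3 − 18.88) = 888.40 m²/s²
At the top, both N and weight point toward the centre: N + mg = mv_top²/r
N = m(v_top²/r − g) = 58.8(888.40/9.44 − 10) = 4946 N

N = 4950 N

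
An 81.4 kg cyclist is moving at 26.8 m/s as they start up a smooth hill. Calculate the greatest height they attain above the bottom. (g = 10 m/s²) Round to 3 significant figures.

h = 35.9 m

By energy conservation, ½mv² = mgh
h = v²/(2g) = 26.8²/(2 × 10) = 35.91 m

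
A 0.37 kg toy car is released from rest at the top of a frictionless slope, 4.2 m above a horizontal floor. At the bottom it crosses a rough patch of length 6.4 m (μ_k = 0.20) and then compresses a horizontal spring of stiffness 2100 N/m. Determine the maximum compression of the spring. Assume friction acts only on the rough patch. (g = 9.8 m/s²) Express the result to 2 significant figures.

x = 0.10 m

Initial energy: E₁ = mgh = (0.37)(9.8)(4.2) = 15.229 J
Friction removes W_f = μ_k mg d = (0.20)(0.37)(9.8)(6.4) = 4.641 J
Energy reaching the spring: E = 15.229 − 4.641 = 10.588 J
At max compression ½kx² = E ⇒ x = √(2E/k) = √(2 × 10.588/2100) = 0.1004 m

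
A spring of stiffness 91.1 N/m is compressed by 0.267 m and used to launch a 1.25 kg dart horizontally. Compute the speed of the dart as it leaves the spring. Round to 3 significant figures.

v = 2.28 m/s

Conservation of energy: ½kx² = ½mv²
v = x√(k/m) = 0.267 × √(91.1/1.25) = 2.279 m/s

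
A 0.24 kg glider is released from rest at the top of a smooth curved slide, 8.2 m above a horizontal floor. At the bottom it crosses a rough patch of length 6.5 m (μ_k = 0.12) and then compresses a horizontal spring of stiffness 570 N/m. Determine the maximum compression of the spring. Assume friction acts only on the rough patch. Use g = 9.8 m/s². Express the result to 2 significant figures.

x = 0.25 m

Initial energy: E₁ = mgh = (0.24)(9.8)(8.2) = 19.286 J
Friction removes W_f = μ_k mg d = (0.12)(0.24)(9.8)(6.5) = 1.835 J
Energy reaching the spring: E = 19.286 − 1.835 = 17.452 J
At max compression ½kx² = E ⇒ x = √(2E/k) = √(2 × 17.452/570) = 0.2475 m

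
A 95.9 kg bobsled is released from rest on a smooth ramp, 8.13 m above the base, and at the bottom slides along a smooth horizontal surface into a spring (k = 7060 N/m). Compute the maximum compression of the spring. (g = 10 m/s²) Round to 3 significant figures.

x = 1.49 m

Gravitational PE at the top equals spring PE at max compression: mgh = ½kx²
x = √(2mgh/k) = √(2 × 95.9 × 10 × 8.13 / 7060) = 1.486 m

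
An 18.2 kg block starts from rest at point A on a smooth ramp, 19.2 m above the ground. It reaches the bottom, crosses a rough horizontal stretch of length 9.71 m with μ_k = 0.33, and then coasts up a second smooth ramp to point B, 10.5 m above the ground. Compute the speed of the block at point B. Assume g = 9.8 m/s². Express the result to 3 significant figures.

Energy at A: mgh₁ = (18.2)(9.8)(19.2) = 3424.5 J
Friction loss: W_f = μ_k mg d = 571.5 J
At B: ½mv² + mgh₂ = mgh₁ − W_f
½mv² = 3424.5 − 571.5 − 1872.8 = 980.21 J
v = √(2 × 980.21/18.2) = 10.38 m/s

v = 10.4 m/s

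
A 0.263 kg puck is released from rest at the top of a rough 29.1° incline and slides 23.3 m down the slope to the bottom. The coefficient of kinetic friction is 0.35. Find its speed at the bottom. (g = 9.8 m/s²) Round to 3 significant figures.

Work–energy: mg(L sinθ) − μ_k(mg cosθ)L = ½mv²
mgh = mgL sinθ = (0.263)(9.8)(23.3)sin29.1° = 29.206 J
W_f = μ_k mg cosθ · L = (0.35)(0.263)(9.8)cos29.1°·23.3 = 18.37 J
½mv² = 29.206 − 18.37 = 10.841 J
v = √(2 × 10.841/0.263) = 9.080 m/s

v = 9.08 m/s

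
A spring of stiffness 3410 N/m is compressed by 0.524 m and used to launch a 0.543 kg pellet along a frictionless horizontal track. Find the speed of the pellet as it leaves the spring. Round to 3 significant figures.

The pellet leaves the spring when the spring is at natural length, so ½kx² = ½mv²
v = x√(k/m) = 0.524 × √(3410/0.543) = 41.52 m/s

v = 41.5 m/s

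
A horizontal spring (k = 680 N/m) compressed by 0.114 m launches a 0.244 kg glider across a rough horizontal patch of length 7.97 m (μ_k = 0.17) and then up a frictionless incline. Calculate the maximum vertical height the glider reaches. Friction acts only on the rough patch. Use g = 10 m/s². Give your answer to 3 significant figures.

Spring energy: E₀ = ½kx² = ½(680)(0.114)² = 4.4186 J
Friction: W_f = μ_k mg d = (0.17)(0.244)(10)(7.97) = 3.306 J
Energy at base of ramp: E = 4.4186 − 3.306 = 1.1127 J
At max height all remaining energy is PE: mgh = E ⇒ h = E/(mg) = 1.1127/(0.244 × 10) = 0.4560 m

h = 0.456 m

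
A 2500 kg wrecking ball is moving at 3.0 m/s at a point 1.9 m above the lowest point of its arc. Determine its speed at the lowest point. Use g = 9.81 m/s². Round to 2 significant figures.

Equating total energy at the two states: ½mv₀² + mgh = ½mv²
The mass cancels from both sides.
v² = v₀² + 2gh = (3.0)² + 2(9.81)(1.9) = 46.278
v = √46.278 = 6.803 m/s

v = 6.8 m/s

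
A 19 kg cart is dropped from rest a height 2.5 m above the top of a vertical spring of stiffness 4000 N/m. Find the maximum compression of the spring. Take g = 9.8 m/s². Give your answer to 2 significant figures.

Measuring PE from the top of the relaxed spring, at max compression the cart has dropped H + x with zero KE, so:
mg(H + x) = ½kx²
½(4000)x² − (19)(9.8)x − (19)(9.8)(2.5) = 0
2000x² − 186.2x − 465.5 = 0
x = [186.2 + √(34670 + 3.7240e+06)]/(2 × 2000) = 0.5312 m

x = 0.53 m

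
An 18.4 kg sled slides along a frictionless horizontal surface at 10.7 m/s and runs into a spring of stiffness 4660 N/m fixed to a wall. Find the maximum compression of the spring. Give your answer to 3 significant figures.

x = 0.672 m

All KE is stored as spring PE at maximum compression: ½mv² = ½kx²
x = v√(m/k) = 10.7 × √(18.4/4660) = 0.6724 m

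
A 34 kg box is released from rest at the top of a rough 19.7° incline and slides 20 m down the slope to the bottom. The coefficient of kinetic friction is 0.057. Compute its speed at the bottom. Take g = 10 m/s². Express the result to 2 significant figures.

v = 11 m/s

Work–energy: mg(L sinθ) − μ_k(mg cosθ)L = ½mv²
mgh = mgL sinθ = (34)(10)(20)sin19.7° = 2292.2 J
W_f = μ_k mg cosθ · L = (0.057)(34)(10)cos19.7°·20 = 364.9 J
½mv² = 2292.2 − 364.9 = 1927.3 J
v = √(2 × 1927.3/34) = 10.65 m/s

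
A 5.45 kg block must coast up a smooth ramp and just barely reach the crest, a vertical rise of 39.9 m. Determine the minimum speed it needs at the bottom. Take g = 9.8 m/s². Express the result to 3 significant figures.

v = 28.0 m/s

At the top it is momentarily at rest, so all KE converts to PE: ½mv² = mgh
v = √(2gh) = √(2 × 9.8 × 39.9) = 27.96 m/s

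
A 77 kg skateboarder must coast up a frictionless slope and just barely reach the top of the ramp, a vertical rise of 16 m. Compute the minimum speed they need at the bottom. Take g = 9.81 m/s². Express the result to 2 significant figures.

At the top they are momentarily at rest, so all KE converts to PE: ½mv² = mgh
v = √(2gh) = √(2 × 9.81 × 16) = 17.72 m/s

v = 18 m/s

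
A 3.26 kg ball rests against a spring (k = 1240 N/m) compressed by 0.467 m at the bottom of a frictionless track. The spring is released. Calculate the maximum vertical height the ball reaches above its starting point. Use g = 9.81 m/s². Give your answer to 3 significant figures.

All spring PE becomes gravitational PE at the highest point: ½kx² = mgh
h = kx²/(2mg) = (1240)(0.467)²/(2 × 3.26 × 9.81) = 4.228 m

h = 4.23 m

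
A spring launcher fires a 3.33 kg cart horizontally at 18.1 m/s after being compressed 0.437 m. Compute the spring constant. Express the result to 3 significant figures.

k = 5710 N/m

Energy stored in the spring equals the launch KE: ½kx² = ½mv²
k = mv²/x² = (3.33)(18.1)²/(0.437)² = 5713 N/m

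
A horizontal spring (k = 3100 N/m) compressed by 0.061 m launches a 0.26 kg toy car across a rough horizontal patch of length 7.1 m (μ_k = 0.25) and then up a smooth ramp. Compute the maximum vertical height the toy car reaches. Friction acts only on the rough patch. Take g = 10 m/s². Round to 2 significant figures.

h = 0.44 m

Spring energy: E₀ = ½kx² = ½(3100)(0.061)² = 5.7675 J
Friction: W_f = μ_k mg d = (0.25)(0.26)(10)(7.1) = 4.615 J
Energy at base of ramp: E = 5.7675 − 4.615 = 1.1525 J
At max height all remaining energy is PE: mgh = E ⇒ h = E/(mg) = 1.1525/(0.26 × 10) = 0.4433 m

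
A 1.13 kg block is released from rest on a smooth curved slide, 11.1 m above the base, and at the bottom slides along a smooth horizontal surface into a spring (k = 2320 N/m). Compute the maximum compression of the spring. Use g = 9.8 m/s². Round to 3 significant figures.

x = 0.326 m

Gravitational PE at the top equals spring PE at max compression: mgh = ½kx²
x = √(2mgh/k) = √(2 × 1.13 × 9.8 × 11.1 / 2320) = 0.3255 m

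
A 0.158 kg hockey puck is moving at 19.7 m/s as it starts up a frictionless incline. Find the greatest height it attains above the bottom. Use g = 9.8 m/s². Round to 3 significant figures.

h = 19.8 m

By energy conservation, ½mv² = mgh
h = v²/(2g) = 19.7²/(2 × 9.8) = 19.80 m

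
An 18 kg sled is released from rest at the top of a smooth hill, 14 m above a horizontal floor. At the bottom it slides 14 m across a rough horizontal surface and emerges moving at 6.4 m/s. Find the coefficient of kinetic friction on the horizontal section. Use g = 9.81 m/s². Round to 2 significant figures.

Energy bookkeeping (friction removes W_f = μ_k N d):
mgh = ½mv² + μ_k m g d
mgh = 2472.1 J; ½mv² = 368.64 J
W_f = 2472.1 − 368.64 = 2103 J
μ_k = W_f/(mg·d) = 2103/(176.6 × 14) = 0.8509

μ_k = 0.85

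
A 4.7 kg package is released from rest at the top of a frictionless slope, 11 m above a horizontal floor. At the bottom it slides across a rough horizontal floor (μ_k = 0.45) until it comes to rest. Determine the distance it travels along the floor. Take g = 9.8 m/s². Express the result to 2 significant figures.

d = 24 m

Energy at the top = energy at the end + work done against friction:
At rest all PE has been dissipated by friction: mgh = μ_k m g d
d = h/μ_k = 11/0.45 = 24.44 m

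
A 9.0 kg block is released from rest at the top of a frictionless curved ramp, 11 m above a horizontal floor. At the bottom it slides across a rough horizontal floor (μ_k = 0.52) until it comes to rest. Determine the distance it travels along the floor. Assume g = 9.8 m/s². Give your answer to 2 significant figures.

Applying the work–energy principle:
At rest all PE has been dissipated by friction: mgh = μ_k m g d
d = h/μ_k = 11/0.52 = 21.15 m

d = 21 m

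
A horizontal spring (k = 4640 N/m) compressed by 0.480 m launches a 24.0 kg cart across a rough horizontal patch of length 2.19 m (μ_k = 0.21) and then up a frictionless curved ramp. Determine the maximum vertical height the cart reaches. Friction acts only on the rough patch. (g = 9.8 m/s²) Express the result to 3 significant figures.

Spring energy: E₀ = ½kx² = ½(4640)(0.480)² = 534.53 J
Friction: W_f = μ_k mg d = (0.21)(24.0)(9.8)(2.19) = 108.2 J
Energy at base of ramp: E = 534.53 − 108.2 = 426.36 J
At max height all remaining energy is PE: mgh = E ⇒ h = E/(mg) = 426.36/(24.0 × 9.8) = 1.813 m

h = 1.81 m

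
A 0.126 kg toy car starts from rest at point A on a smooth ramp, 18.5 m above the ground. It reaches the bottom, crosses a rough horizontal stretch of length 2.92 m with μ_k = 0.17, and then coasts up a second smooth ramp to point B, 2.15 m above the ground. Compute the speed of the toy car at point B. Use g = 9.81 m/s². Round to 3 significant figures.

v = 17.6 m/s

Energy at A: mgh₁ = (0.126)(9.81)(18.5) = 22.867 J
Friction loss: W_f = μ_k mg d = 0.6136 J
At B: ½mv² + mgh₂ = mgh₁ − W_f
½mv² = 22.867 − 0.6136 − 2.6575 = 19.596 J
v = √(2 × 19.596/0.126) = 17.64 m/s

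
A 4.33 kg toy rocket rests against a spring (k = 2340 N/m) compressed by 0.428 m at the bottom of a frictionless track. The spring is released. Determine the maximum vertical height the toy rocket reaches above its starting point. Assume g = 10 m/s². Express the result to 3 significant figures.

At maximum height the toy rocket is at rest, so ½kx² = mgh
h = kx²/(2mg) = (2340)(0.428)²/(2 × 4.33 × 10) = 4.950 m

h = 4.95 m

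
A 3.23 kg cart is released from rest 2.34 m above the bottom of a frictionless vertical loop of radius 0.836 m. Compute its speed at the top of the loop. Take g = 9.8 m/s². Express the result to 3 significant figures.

v = 3.62 m/s

Energy conservation: mgh = ½mv_top² + mg(2r)
v_top² = 2g(h − 2r) = 2(9.8)(2.34 − 1.672) = 13.09
v_top = 3.618 m/s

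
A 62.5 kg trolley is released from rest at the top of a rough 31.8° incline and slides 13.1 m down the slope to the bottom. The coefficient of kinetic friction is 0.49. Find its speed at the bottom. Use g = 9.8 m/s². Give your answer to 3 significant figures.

Work–energy: mg(L sinθ) − μ_k(mg cosθ)L = ½mv²
mgh = mgL sinθ = (62.5)(9.8)(13.1)sin31.8° = 4228.2 J
W_f = μ_k mg cosθ · L = (0.49)(62.5)(9.8)cos31.8°·13.1 = 3341 J
½mv² = 4228.2 − 3341 = 886.69 J
v = √(2 × 886.69/62.5) = 5.327 m/s

v = 5.33 m/s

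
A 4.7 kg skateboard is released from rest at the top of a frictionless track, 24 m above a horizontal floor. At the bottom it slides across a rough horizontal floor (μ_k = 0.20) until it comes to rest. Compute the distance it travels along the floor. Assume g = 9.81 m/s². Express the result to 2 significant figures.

d = 120 m

Applying the work–energy principle:
At rest all PE has been dissipated by friction: mgh = μ_k m g d
d = h/μ_k = 24/0.20 = 120.0 m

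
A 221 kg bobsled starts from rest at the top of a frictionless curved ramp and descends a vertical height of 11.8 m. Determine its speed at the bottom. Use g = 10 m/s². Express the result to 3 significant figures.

v = 15.4 m/s

Mechanical energy is conserved (no friction): mgh = ½mv²
v = √(2gh) = √(2 × 10 × 11.8) = √236.00 = 15.36 m/s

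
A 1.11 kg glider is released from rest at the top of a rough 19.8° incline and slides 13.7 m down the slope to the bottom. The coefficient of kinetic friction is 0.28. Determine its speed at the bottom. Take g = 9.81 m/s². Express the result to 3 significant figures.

v = 4.50 m/s

Taking the bottom as reference, mgh = ½mv² + μ_k N L with h = L sinθ, N = mg cosθ:
mgh = mgL sinθ = (1.11)(9.81)(13.7)sin19.8° = 50.533 J
W_f = μ_k mg cosθ · L = (0.28)(1.11)(9.81)cos19.8°·13.7 = 39.30 J
½mv² = 50.533 − 39.30 = 11.232 J
v = √(2 × 11.232/1.11) = 4.499 m/s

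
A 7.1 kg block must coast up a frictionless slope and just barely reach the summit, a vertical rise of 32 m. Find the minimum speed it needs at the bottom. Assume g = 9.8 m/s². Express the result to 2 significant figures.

v = 25 m/s

At the top it is momentarily at rest, so all KE converts to PE: ½mv² = mgh
v = √(2gh) = √(2 × 9.8 × 32) = 25.04 m/s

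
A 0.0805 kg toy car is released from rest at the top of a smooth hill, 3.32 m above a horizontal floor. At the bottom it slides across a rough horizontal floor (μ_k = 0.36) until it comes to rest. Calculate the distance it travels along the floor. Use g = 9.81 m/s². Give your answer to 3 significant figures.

d = 9.22 m

Energy bookkeeping (friction removes W_f = μ_k N d):
At rest all PE has been dissipated by friction: mgh = μ_k m g d
d = h/μ_k = 3.32/0.36 = 9.222 m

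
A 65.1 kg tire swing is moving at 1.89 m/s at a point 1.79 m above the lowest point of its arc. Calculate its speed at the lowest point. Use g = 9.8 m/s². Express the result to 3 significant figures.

v = 6.22 m/s

Mechanical energy is conserved (no friction): ½mv₀² + mgh = ½mv²
v² = v₀² + 2gh = (1.89)² + 2(9.8)(1.79) = 38.656
v = √38.656 = 6.217 m/s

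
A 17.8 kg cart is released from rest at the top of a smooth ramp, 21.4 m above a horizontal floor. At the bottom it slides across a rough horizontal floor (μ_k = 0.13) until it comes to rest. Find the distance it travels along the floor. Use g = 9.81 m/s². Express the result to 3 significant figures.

Energy at the top = energy at the end + work done against friction:
At rest all PE has been dissipated by friction: mgh = μ_k m g d
d = h/μ_k = 21.4/0.13 = 164.6 m

d = 165 m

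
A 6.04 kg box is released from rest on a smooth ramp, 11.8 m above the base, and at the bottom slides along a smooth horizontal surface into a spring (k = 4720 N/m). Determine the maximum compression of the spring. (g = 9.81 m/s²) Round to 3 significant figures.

x = 0.544 m

At max compression the box is momentarily at rest: mgh = ½kx²
x = √(2mgh/k) = √(2 × 6.04 × 9.81 × 11.8 / 4720) = 0.5443 m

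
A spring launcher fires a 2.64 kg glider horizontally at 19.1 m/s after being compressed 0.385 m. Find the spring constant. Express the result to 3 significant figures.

Spring PE at full compression equals KE at release: ½kx² = ½mv²
k = mv²/x² = (2.64)(19.1)²/(0.385)² = 6498 N/m

k = 6500 N/m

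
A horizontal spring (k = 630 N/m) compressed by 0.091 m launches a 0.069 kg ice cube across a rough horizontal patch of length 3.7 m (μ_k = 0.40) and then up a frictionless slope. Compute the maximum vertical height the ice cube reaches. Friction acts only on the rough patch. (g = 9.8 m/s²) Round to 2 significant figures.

h = 2.4 m

Spring energy: E₀ = ½kx² = ½(630)(0.091)² = 2.6085 J
Friction: W_f = μ_k mg d = (0.40)(0.069)(9.8)(3.7) = 1.001 J
Energy at base of ramp: E = 2.6085 − 1.001 = 1.6077 J
At max height all remaining energy is PE: mgh = E ⇒ h = E/(mg) = 1.6077/(0.069 × 9.8) = 2.378 m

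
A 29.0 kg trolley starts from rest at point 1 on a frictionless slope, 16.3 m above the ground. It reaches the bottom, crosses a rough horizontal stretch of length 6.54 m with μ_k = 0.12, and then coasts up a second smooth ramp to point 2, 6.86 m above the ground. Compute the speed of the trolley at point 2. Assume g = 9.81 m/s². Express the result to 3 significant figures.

v = 13.0 m/s

Energy at 1: mgh₁ = (29.0)(9.81)(16.3) = 4637.2 J
Friction loss: W_f = μ_k mg d = 223.3 J
At 2: ½mv² + mgh₂ = mgh₁ − W_f
½mv² = 4637.2 − 223.3 − 1951.6 = 2462.3 J
v = √(2 × 2462.3/29.0) = 13.03 m/s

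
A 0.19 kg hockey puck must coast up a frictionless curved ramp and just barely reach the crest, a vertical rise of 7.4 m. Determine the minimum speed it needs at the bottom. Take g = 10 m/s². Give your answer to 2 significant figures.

At the top it is momentarily at rest, so all KE converts to PE: ½mv² = mgh
v = √(2gh) = √(2 × 10 × 7.4) = 12.17 m/s

v = 12 m/s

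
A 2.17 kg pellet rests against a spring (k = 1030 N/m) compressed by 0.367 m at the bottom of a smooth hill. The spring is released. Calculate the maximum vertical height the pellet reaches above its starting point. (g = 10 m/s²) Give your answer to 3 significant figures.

h = 3.20 m

Energy conservation from release to the highest point: ½kx² = mgh
h = kx²/(2mg) = (1030)(0.367)²/(2 × 2.17 × 10) = 3.197 m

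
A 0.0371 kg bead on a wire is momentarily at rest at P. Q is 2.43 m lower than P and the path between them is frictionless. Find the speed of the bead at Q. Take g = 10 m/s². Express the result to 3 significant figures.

v = 6.97 m/s

By conservation of mechanical energy, mgh = ½mv²
v = √(2gh) = √(2 × 10 × 2.43) = √48.600 = 6.971 m/s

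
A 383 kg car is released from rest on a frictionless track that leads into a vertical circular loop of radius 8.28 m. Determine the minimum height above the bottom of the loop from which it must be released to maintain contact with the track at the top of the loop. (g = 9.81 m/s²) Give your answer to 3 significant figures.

h = 20.7 m

At the top, for minimum speed gravity alone supplies the centripetal force: mg = mv_top²/r ⇒ v_top² = gr = 81.23 m²/s²
Energy conservation from release height h to the top (height 2r): mgh = ½mv_top² + mg(2r)
h = v_top²/(2g) + 2r = r/2 + 2r = 5r/2 = 20.70 m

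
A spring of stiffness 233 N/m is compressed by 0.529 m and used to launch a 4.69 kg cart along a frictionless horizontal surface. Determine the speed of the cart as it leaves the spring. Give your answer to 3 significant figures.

Conservation of energy: ½kx² = ½mv²
v = x√(k/m) = 0.529 × √(233/4.69) = 3.729 m/s

v = 3.73 m/s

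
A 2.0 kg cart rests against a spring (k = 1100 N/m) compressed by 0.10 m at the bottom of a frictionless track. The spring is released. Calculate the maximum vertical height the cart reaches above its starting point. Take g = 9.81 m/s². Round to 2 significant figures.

Energy conservation from release to the highest point: ½kx² = mgh
h = kx²/(2mg) = (1100)(0.10)²/(2 × 2.0 × 9.81) = 0.2803 m

h = 0.28 m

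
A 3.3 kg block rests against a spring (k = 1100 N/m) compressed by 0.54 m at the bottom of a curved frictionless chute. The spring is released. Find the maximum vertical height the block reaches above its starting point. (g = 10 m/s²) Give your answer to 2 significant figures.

Energy conservation from release to the highest point: ½kx² = mgh
h = kx²/(2mg) = (1100)(0.54)²/(2 × 3.3 × 10) = 4.860 m

h = 4.9 m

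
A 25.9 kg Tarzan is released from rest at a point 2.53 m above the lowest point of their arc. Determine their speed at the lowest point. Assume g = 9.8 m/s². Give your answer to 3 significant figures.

By conservation of mechanical energy, mgh = ½mv²
The mass cancels from both sides.
v = √(2gh) = √(2 × 9.8 × 2.53) = √49.588 = 7.042 m/s

v = 7.04 m/s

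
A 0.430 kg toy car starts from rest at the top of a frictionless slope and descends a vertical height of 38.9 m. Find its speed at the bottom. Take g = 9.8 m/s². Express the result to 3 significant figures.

v = 27.6 m/s

By conservation of mechanical energy, mgh = ½mv²
v = √(2gh) = √(2 × 9.8 × 38.9) = √762.44 = 27.61 m/s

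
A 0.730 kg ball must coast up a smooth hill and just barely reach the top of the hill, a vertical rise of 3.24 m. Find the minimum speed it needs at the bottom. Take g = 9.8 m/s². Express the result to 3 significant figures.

At the top it is momentarily at rest, so all KE converts to PE: ½mv² = mgh
v = √(2gh) = √(2 × 9.8 × 3.24) = 7.969 m/s

v = 7.97 m/s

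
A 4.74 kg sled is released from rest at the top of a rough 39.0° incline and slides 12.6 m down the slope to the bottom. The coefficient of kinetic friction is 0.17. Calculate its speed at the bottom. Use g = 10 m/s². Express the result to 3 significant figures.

Energy: mgh = ½mv² + W_f, with h = L sinθ and W_f = μ_k (mg cosθ) L
mgh = mgL sinθ = (4.74)(10)(12.6)sin39.0° = 375.86 J
W_f = μ_k mg cosθ · L = (0.17)(4.74)(10)cos39.0°·12.6 = 78.90 J
½mv² = 375.86 − 78.90 = 296.95 J
v = √(2 × 296.95/4.74) = 11.19 m/s

v = 11.2 m/s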